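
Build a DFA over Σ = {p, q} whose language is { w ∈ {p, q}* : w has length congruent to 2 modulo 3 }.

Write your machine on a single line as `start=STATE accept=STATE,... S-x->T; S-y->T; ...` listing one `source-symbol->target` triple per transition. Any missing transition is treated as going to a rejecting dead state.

start=S0; accept=S2; S0-p->S1; S0-q->S1; S1-p->S2; S1-q->S2; S2-p->S0; S2-q->S0

Count input length modulo 3: every symbol advances one step around the cycle S0 → S1 → S2 → S0. Accept at S2.
        p   q  
>  S0   S1  S1 
   S1   S2  S2 
 * S2   S0  S0 
(> = start, * = accepting)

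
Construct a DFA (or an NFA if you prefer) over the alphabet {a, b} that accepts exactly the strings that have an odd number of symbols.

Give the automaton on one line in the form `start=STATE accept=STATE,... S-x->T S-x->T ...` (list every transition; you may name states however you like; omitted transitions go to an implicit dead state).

start=s0 accept=s1 s0-a->s1 s0-b->s1 s1-a->s0 s1-b->s0

Count input length modulo 2: every symbol advances one step around the cycle s0 → s1 → s0. Accept at s1.
A 2-state machine:
        a   b  
>  s0   s1  s1 
 * s1   s0  s0 
(> = start, * = accepting)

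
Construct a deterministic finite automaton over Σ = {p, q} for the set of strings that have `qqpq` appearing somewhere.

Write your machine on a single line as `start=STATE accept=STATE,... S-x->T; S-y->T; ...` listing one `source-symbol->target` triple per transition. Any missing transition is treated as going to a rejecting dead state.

Track how much of `qqpq` has been matched so far: state S0 is no progress, S4 is the absorbing accept state reached once `qqpq` has occurred. Intermediate states record partial matches; on a mismatch, fall back to the longest reusable overlap.
        p   q  
>  S0   S0  S1 
   S1   S0  S2 
   S2   S3  S2 
   S3   S0  S4 
 * S4   S4  S4 
(> = start, * = accepting)

start=S0; accept=S4; S0-p->S0; S0-q->S1; S1-p->S0; S1-q->S2; S2-p->S3; S2-q->S2; S3-p->S0; S3-q->S4; S4-p->S4; S4-q->S4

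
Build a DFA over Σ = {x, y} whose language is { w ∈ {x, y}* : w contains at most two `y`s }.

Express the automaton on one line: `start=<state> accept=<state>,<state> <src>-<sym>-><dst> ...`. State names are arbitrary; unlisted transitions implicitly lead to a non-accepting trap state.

Only the number of `y`s matters, and only up to 3. Make a chain S0 → S1 → S2 → S3 advanced by each `y` (with S3 absorbing); every other symbol self-loops. The accepting set is {S0, S1, S2}.
A 4-state machine:
        x   y  
>* S0   S0  S1 
 * S1   S1  S2 
 * S2   S2  S3 
   S3   S3  S3 
(> = start, * = accepting)

start=S0 accept=S0,S1,S2 S0-x->S0 S0-y->S1 S1-x->S1 S1-y->S2 S2-x->S2 S2-y->S3 S3-x->S3 S3-y->S3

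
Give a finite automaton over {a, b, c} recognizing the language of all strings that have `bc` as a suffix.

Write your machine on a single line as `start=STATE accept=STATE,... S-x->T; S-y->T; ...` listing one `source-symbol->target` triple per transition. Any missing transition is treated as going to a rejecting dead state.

Remember how much of `bc` the current input suffix matches. State S0 means no match yet; S1 means the last symbol is `b`; S2 means the last 2 symbols are `bc`. Only S2 accepts. On a mismatch, fall back to the longest proper suffix that is still a prefix of `bc`.
A 3-state machine:
        a   b   c  
>  S0   S0  S1  S0 
   S1   S0  S1  S2 
 * S2   S0  S1  S0 
(> = start, * = accepting)

start=S0; accept=S2; S0-a->S0; S0-b->S1; S0-c->S0; S1-a->S0; S1-b->S1; S1-c->S2; S2-a->S0; S2-b->S1; S2-c->S0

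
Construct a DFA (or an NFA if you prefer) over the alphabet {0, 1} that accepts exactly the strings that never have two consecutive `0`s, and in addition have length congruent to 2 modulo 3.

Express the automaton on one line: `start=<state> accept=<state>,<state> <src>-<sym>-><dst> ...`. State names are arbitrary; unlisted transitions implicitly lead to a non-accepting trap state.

start=s0 accept=s4,s5 s0-0->s1 s0-1->s2 s1-0->s3 s1-1->s4 s2-0->s5 s2-1->s4 s3-0->s3 s3-1->s3 s4-0->s6 s4-1->s0 s5-0->s3 s5-1->s0 s6-0->s3 s6-1->s2

Run two small machines in parallel and take their product. One (3 states) tracks partial matches of the forbidden pattern `00`; the other (3 states) tracks the input length modulo 3. Each combined state is a pair, one component from each; accept when both components accept. Equivalent product states are then merged.
With 7 states:
        0   1  
>  s0   s1  s2 
   s1   s3  s4 
   s2   s5  s4 
   s3   s3  s3 
 * s4   s6  s0 
 * s5   s3  s0 
   s6   s3  s2 
(> = start, * = accepting)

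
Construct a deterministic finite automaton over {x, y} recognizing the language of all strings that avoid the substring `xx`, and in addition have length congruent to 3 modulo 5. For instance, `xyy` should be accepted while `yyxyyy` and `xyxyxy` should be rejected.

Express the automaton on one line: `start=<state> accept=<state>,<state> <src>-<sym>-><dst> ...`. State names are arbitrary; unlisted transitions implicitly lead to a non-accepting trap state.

Handle the two conditions separately and then intersect. The first has 3 states tracking partial matches of the forbidden pattern `xx`; the second has 5 states tracking the input length modulo 5. A product state is a pair (one from each), accepting exactly when both do.
          x    y  
>  q0     q1   q2 
   q1     q3   q4 
   q2     q5   q4 
   q3     q6   q6 
   q4     q7   q8 
   q5     q6   q8 
   q6     q9   q9 
 * q7     q9  q10 
 * q8    q11  q10 
   q9    q12  q12 
   q10   q13   q0 
   q11   q12   q0 
   q12   q14  q14 
   q13   q14   q2 
   q14    q3   q3 
(> = start, * = accepting)

start=q0 accept=q7,q8 q0-x->q1 q0-y->q2 q1-x->q3 q1-y->q4 q2-x->q5 q2-y->q4 q3-x->q6 q3-y->q6 q4-x->q7 q4-y->q8 q5-x->q6 q5-y->q8 q6-x->q9 q6-y->q9 q7-x->q9 q7-y->q10 q8-x->q11 q8-y->q10 q9-x->q12 q9-y->q12 q10-x->q13 q10-y->q0 q11-x->q12 q11-y->q0 q12-x->q14 q12-y->q14 q13-x->q14 q13-y->q2 q14-x->q3 q14-y->q3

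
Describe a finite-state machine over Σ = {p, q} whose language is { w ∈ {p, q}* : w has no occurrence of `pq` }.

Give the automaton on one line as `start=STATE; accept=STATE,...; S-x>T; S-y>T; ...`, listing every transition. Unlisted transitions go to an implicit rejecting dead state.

start=s0; accept=s0,s1; s0-p>s1; s0-q>s0; s1-p>s1; s1-q>s2; s2-p>s2; s2-q>s2

This is the complement of 'contains `pq`'. Use the same substring-matching states — s0 through s2 holding how much of `pq` has just been matched — but flip the accepting set: everything except the trap s2 accepts.
A 3-state machine:
        p   q  
>* s0   s1  s0 
 * s1   s1  s2 
   s2   s2  s2 
(> = start, * = accepting)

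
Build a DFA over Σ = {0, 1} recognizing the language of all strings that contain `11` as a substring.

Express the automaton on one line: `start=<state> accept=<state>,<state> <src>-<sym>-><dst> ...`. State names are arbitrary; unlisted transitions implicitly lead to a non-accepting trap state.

States S0..S1 record the length of the longest prefix of `11` that matches the current input suffix. Reaching S2 means `11` has been seen, and we stay there forever. Accept from S2.
A 3-state machine:
        0   1  
>  S0   S0  S1 
   S1   S0  S2 
 * S2   S2  S2 
(> = start, * = accepting)

start=S0 accept=S2 S0-0->S0 S0-1->S1 S1-0->S0 S1-1->S2 S2-0->S2 S2-1->S2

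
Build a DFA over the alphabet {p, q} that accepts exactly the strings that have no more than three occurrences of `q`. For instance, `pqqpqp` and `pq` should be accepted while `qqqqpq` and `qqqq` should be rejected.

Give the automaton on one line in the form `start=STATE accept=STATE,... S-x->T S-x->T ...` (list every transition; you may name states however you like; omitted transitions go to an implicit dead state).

Only the number of `q`s matters, and only up to 4. Make a chain S0 → S1 → S2 → S3 → S4 advanced by each `q` (with S4 absorbing); every other symbol self-loops. The accepting set is {S0, S1, S2, S3}.
A 5-state machine:
        p   q  
>* S0   S0  S1 
 * S1   S1  S2 
 * S2   S2  S3 
 * S3   S3  S4 
   S4   S4  S4 
(> = start, * = accepting)

start=S0 accept=S0,S1,S2,S3 S0-p->S0 S0-q->S1 S1-p->S1 S1-q->S2 S2-p->S2 S2-q->S3 S3-p->S3 S3-q->S4 S4-p->S4 S4-q->S4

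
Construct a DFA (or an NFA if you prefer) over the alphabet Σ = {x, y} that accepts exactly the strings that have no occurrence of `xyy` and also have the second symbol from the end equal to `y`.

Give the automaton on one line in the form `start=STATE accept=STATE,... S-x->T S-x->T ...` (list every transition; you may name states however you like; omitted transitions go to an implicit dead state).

Build one automaton per condition and run them in lockstep. One (4 states) tracks partial matches of the forbidden pattern `xyy`; the other (7 states) tracks the last 2 symbols read. Each combined state is a pair, one component from each; accept when both components accept. After merging equivalent states the machine shrinks.
A 7-state machine:
        x   y  
>  s0   s1  s2 
   s1   s1  s3 
   s2   s4  s5 
   s3   s4  s6 
 * s4   s1  s3 
 * s5   s4  s5 
   s6   s6  s6 
(> = start, * = accepting)

start=s0 accept=s4,s5 s0-x->s1 s0-y->s2 s1-x->s1 s1-y->s3 s2-x->s4 s2-y->s5 s3-x->s4 s3-y->s6 s4-x->s1 s4-y->s3 s5-x->s4 s5-y->s5 s6-x->s6 s6-y->s6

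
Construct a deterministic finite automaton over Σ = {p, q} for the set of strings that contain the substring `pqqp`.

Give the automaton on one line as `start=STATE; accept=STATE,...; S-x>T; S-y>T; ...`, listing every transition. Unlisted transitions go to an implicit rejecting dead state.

States S0..S3 record the length of the longest prefix of `pqqp` that matches the current input suffix. Reaching S4 means `pqqp` has been seen, and we stay there forever. Accept from S4.
        p   q  
>  S0   S1  S0 
   S1   S1  S2 
   S2   S1  S3 
   S3   S4  S0 
 * S4   S4  S4 
(> = start, * = accepting)

start=S0; accept=S4; S0-p>S1; S0-q>S0; S1-p>S1; S1-q>S2; S2-p>S1; S2-q>S3; S3-p>S4; S3-q>S0; S4-p>S4; S4-q>S4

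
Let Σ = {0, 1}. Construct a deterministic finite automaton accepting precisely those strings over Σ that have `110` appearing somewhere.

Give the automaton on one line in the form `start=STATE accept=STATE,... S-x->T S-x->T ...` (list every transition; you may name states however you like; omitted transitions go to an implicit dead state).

States q0..q2 record the length of the longest prefix of `110` that matches the current input suffix. Reaching q3 means `110` has been seen, and we stay there forever. Accept from q3.
A 4-state machine:
        0   1  
>  q0   q0  q1 
   q1   q0  q2 
   q2   q3  q2 
 * q3   q3  q3 
(> = start, * = accepting)

start=q0 accept=q3 q0-0->q0 q0-1->q1 q1-0->q0 q1-1->q2 q2-0->q3 q2-1->q2 q3-0->q3 q3-1->q3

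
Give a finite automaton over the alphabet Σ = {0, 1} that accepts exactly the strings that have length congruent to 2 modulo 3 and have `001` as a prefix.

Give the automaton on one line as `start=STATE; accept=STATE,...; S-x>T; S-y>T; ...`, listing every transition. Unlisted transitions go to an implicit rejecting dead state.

start=s0; accept=s8; s0-0>s1; s0-1>s2; s1-0>s3; s1-1>s4; s2-0>s4; s2-1>s4; s3-0>s5; s3-1>s6; s4-0>s5; s4-1>s5; s5-0>s2; s5-1>s2; s6-0>s7; s6-1>s7; s7-0>s8; s7-1>s8; s8-0>s6; s8-1>s6

Run two small machines in parallel and take their product. The first has 3 states tracking the input length modulo 3; the second has 5 states tracking whether the input so far still matches the prefix `001`. A product state is a pair (one from each), accepting exactly when both do.
        0   1  
>  s0   s1  s2 
   s1   s3  s4 
   s2   s4  s4 
   s3   s5  s6 
   s4   s5  s5 
   s5   s2  s2 
   s6   s7  s7 
   s7   s8  s8 
 * s8   s6  s6 
(> = start, * = accepting)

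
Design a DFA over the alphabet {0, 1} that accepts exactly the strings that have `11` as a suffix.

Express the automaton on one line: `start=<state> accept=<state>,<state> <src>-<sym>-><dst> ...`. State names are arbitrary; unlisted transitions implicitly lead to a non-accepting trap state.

start=s0 accept=s2 s0-0->s0 s0-1->s1 s1-0->s0 s1-1->s2 s2-0->s0 s2-1->s2

Remember how much of `11` the current input suffix matches. State s0 means no match yet; s1 means the last symbol is `1`; s2 means the last 2 symbols are `11`. Only s2 accepts. On a mismatch, fall back to the longest proper suffix that is still a prefix of `11`.
        0   1  
>  s0   s0  s1 
   s1   s0  s2 
 * s2   s0  s2 
(> = start, * = accepting)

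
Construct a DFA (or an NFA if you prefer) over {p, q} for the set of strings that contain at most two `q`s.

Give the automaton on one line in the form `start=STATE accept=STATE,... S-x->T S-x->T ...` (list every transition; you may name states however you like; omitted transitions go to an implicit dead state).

Count `q`s, saturating at 3: states S0 through S2 mean 0 through 2 `q`s seen; S3 means more than 2. Each `q` increments (capped at S3); other symbols loop. Accept from {S0, S1, S2}.
A 4-state machine:
        p   q  
>* S0   S0  S1 
 * S1   S1  S2 
 * S2   S2  S3 
   S3   S3  S3 
(> = start, * = accepting)

start=S0 accept=S0,S1,S2 S0-p->S0 S0-q->S1 S1-p->S1 S1-q->S2 S2-p->S2 S2-q->S3 S3-p->S3 S3-q->S3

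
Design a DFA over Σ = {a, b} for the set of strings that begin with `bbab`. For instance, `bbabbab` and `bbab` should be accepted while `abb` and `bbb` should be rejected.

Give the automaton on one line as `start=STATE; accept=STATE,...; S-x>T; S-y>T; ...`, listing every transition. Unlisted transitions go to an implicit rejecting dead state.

start=q0; accept=q4; q0-a>q5; q0-b>q1; q1-a>q5; q1-b>q2; q2-a>q3; q2-b>q5; q3-a>q5; q3-b>q4; q4-a>q4; q4-b>q4; q5-a>q5; q5-b>q5

Walk along `bbab` while the input agrees: from q0 take `b` to q1, and so on. Any deviation drops to the rejecting sink q5. Once q4 is reached the prefix is confirmed and every continuation is accepted.
A 6-state machine:
        a   b  
>  q0   q5  q1 
   q1   q5  q2 
   q2   q3  q5 
   q3   q5  q4 
 * q4   q4  q4 
   q5   q5  q5 
(> = start, * = accepting)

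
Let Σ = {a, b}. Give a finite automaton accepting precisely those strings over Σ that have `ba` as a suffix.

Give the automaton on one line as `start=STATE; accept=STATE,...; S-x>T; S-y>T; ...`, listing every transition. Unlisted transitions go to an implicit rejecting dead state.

start=q0; accept=q2; q0-a>q0; q0-b>q1; q1-a>q2; q1-b>q1; q2-a>q0; q2-b>q1

Remember how much of `ba` the current input suffix matches. State q0 means no match yet; q1 means the last symbol is `b`; q2 means the last 2 symbols are `ba`. Only q2 accepts. On a mismatch, fall back to the longest proper suffix that is still a prefix of `ba`.
With 3 states:
        a   b  
>  q0   q0  q1 
   q1   q2  q1 
 * q2   q0  q1 
(> = start, * = accepting)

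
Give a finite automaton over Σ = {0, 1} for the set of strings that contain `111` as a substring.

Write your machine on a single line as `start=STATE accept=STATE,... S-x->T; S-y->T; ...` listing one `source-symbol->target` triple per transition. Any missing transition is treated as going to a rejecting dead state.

start=S0; accept=S3; S0-0->S0; S0-1->S1; S1-0->S0; S1-1->S2; S2-0->S0; S2-1->S3; S3-0->S3; S3-1->S3

States S0..S2 record the length of the longest prefix of `111` that matches the current input suffix. Reaching S3 means `111` has been seen, and we stay there forever. Accept from S3.
        0   1  
>  S0   S0  S1 
   S1   S0  S2 
   S2   S0  S3 
 * S3   S3  S3 
(> = start, * = accepting)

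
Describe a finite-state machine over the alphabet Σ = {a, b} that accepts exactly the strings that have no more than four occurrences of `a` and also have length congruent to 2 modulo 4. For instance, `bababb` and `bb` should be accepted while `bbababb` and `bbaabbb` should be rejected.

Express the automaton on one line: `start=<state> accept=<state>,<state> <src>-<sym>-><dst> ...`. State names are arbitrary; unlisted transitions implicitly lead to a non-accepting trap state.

start=q0 accept=q3,q4,q5,q19,q20 q0-a->q1 q0-b->q2 q1-a->q3 q1-b->q4 q2-a->q4 q2-b->q5 q3-a->q6 q3-b->q7 q4-a->q7 q4-b->q8 q5-a->q8 q5-b->q9 q6-a->q10 q6-b->q11 q7-a->q11 q7-b->q12 q8-a->q12 q8-b->q13 q9-a->q13 q9-b->q0 q10-a->q14 q10-b->q15 q11-a->q15 q11-b->q16 q12-a->q16 q12-b->q17 q13-a->q17 q13-b->q1 q14-a->q18 q14-b->q18 q15-a->q18 q15-b->q19 q16-a->q19 q16-b->q20 q17-a->q20 q17-b->q3 q18-a->q21 q18-b->q21 q19-a->q21 q19-b->q22 q20-a->q22 q20-b->q6 q21-a->q23 q21-b->q23 q22-a->q23 q22-b->q10 q23-a->q14 q23-b->q14

Handle the two conditions separately and then intersect. One (6 states) tracks the count of `a`s, saturating at 5; the other (4 states) tracks the input length modulo 4. Each combined state is a pair, one component from each; accept when both components accept.
24 states suffice.
          a    b  
>  q0     q1   q2 
   q1     q3   q4 
   q2     q4   q5 
 * q3     q6   q7 
 * q4     q7   q8 
 * q5     q8   q9 
   q6    q10  q11 
   q7    q11  q12 
   q8    q12  q13 
   q9    q13   q0 
   q10   q14  q15 
   q11   q15  q16 
   q12   q16  q17 
   q13   q17   q1 
   q14   q18  q18 
   q15   q18  q19 
   q16   q19  q20 
   q17   q20   q3 
   q18   q21  q21 
 * q19   q21  q22 
 * q20   q22   q6 
   q21   q23  q23 
   q22   q23  q10 
   q23   q14  q14 
(> = start, * = accepting)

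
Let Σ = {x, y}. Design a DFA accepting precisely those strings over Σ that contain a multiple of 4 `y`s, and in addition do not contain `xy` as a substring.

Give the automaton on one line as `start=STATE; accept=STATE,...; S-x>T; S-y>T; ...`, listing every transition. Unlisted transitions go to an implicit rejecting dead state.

Build one automaton per condition and run them in lockstep. The first has 4 states tracking the count of `y`s modulo 4; the second has 3 states tracking partial matches of the forbidden pattern `xy`. A product state is a pair (one from each), accepting exactly when both do.
          x    y  
>* q0     q1   q2 
 * q1     q1   q3 
   q2     q4   q5 
   q3     q3   q6 
   q4     q4   q6 
   q5     q7   q8 
   q6     q6   q9 
   q7     q7   q9 
   q8    q10   q0 
   q9     q9  q11 
   q10   q10  q11 
   q11   q11   q3 
(> = start, * = accepting)

start=q0; accept=q0,q1; q0-x>q1; q0-y>q2; q1-x>q1; q1-y>q3; q2-x>q4; q2-y>q5; q3-x>q3; q3-y>q6; q4-x>q4; q4-y>q6; q5-x>q7; q5-y>q8; q6-x>q6; q6-y>q9; q7-x>q7; q7-y>q9; q8-x>q10; q8-y>q0; q9-x>q9; q9-y>q11; q10-x>q10; q10-y>q11; q11-x>q11; q11-y>q3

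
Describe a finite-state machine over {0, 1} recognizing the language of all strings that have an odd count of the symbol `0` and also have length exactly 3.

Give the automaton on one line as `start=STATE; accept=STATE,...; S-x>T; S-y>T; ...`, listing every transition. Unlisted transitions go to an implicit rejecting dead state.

start=s0; accept=s5; s0-0>s1; s0-1>s2; s1-0>s3; s1-1>s4; s2-0>s4; s2-1>s3; s3-0>s5; s3-1>s6; s4-0>s6; s4-1>s5; s5-0>s6; s5-1>s6; s6-0>s6; s6-1>s6

Run two small machines in parallel and take their product. One (2 states) tracks the count of `0`s modulo 2; the other (5 states) tracks the input length, saturating at 4. Each combined state is a pair, one component from each; accept when both components accept. Equivalent product states are then merged.
With 7 states:
        0   1  
>  s0   s1  s2 
   s1   s3  s4 
   s2   s4  s3 
   s3   s5  s6 
   s4   s6  s5 
 * s5   s6  s6 
   s6   s6  s6 
(> = start, * = accepting)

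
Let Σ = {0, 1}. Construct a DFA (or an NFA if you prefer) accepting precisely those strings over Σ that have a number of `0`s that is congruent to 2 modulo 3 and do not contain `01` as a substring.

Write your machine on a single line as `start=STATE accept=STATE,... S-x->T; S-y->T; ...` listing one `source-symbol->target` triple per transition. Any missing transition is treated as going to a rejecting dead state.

Handle the two conditions separately and then intersect. One (3 states) tracks the count of `0`s modulo 3; the other (3 states) tracks partial matches of the forbidden pattern `01`. Each combined state is a pair, one component from each; accept when both components accept. Minimizing collapses redundant product states.
A 5-state machine:
        0   1  
>  q0   q1  q0 
   q1   q2  q3 
 * q2   q4  q3 
   q3   q3  q3 
   q4   q1  q3 
(> = start, * = accepting)

start=q0; accept=q2; q0-0->q1; q0-1->q0; q1-0->q2; q1-1->q3; q2-0->q4; q2-1->q3; q3-0->q3; q3-1->q3; q4-0->q1; q4-1->q3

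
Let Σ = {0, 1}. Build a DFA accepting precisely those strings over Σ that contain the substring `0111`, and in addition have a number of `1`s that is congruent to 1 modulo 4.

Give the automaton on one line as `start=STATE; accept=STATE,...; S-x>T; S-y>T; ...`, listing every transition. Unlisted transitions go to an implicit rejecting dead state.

Run two small machines in parallel and take their product. One (5 states) tracks whether and how much of `0111` has been seen; the other (4 states) tracks the count of `1`s modulo 4. Each combined state is a pair, one component from each; accept when both components accept.
With 20 states:
          0    1  
>  q0     q1   q2 
   q1     q1   q3 
   q2     q4   q5 
   q3     q4   q6 
   q4     q4   q7 
   q5     q8   q9 
   q6     q8  q10 
   q7     q8  q11 
   q8     q8  q12 
   q9    q13   q0 
   q10   q10  q14 
   q11   q13  q14 
   q12   q13  q15 
   q13   q13  q16 
   q14   q14  q17 
   q15    q1  q17 
   q16    q1  q18 
 * q17   q17  q19 
   q18    q4  q19 
   q19   q19  q10 
(> = start, * = accepting)

start=q0; accept=q17; q0-0>q1; q0-1>q2; q1-0>q1; q1-1>q3; q2-0>q4; q2-1>q5; q3-0>q4; q3-1>q6; q4-0>q4; q4-1>q7; q5-0>q8; q5-1>q9; q6-0>q8; q6-1>q10; q7-0>q8; q7-1>q11; q8-0>q8; q8-1>q12; q9-0>q13; q9-1>q0; q10-0>q10; q10-1>q14; q11-0>q13; q11-1>q14; q12-0>q13; q12-1>q15; q13-0>q13; q13-1>q16; q14-0>q14; q14-1>q17; q15-0>q1; q15-1>q17; q16-0>q1; q16-1>q18; q17-0>q17; q17-1>q19; q18-0>q4; q18-1>q19; q19-0>q19; q19-1>q10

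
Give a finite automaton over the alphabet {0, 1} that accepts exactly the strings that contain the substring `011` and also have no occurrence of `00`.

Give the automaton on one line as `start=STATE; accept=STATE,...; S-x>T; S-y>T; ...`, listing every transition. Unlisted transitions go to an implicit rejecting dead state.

start=s0; accept=s4,s5; s0-0>s1; s0-1>s0; s1-0>s2; s1-1>s3; s2-0>s2; s2-1>s2; s3-0>s1; s3-1>s4; s4-0>s5; s4-1>s4; s5-0>s2; s5-1>s4

Run two small machines in parallel and take their product. The first has 4 states tracking whether and how much of `011` has been seen; the second has 3 states tracking partial matches of the forbidden pattern `00`. A product state is a pair (one from each), accepting exactly when both do. Minimizing collapses redundant product states.
With 6 states:
        0   1  
>  s0   s1  s0 
   s1   s2  s3 
   s2   s2  s2 
   s3   s1  s4 
 * s4   s5  s4 
 * s5   s2  s4 
(> = start, * = accepting)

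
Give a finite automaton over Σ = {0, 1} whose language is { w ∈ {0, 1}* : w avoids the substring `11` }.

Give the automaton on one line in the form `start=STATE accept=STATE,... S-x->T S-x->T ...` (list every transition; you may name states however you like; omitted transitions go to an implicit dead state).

start=s0 accept=s0,s1 s0-0->s0 s0-1->s1 s1-0->s0 s1-1->s2 s2-0->s2 s2-1->s2

Track partial matches of the forbidden pattern `11`. State s2 is a dead state reached once `11` has occurred; every other state accepts. s0 means no part of `11` is currently matched.
3 states suffice.
        0   1  
>* s0   s0  s1 
 * s1   s0  s2 
   s2   s2  s2 
(> = start, * = accepting)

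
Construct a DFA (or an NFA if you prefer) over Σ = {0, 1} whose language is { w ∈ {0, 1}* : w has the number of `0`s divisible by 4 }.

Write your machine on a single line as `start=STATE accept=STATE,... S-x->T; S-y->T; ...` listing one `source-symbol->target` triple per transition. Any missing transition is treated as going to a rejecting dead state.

start=S0; accept=S0; S0-0->S1; S0-1->S0; S1-0->S2; S1-1->S1; S2-0->S3; S2-1->S2; S3-0->S0; S3-1->S3

Keep the running count of `0`s modulo 4: each `0` advances along the cycle S0 → S1 → S2 → S3 → S0 while other symbols loop. Accept at S0.
4 states suffice.
        0   1  
>* S0   S1  S0 
   S1   S2  S1 
   S2   S3  S2 
   S3   S0  S3 
(> = start, * = accepting)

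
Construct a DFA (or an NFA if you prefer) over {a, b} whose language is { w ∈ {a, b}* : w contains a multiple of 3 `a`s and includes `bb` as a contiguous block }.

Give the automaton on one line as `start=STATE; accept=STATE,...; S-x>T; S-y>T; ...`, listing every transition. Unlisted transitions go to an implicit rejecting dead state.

start=q0; accept=q5; q0-a>q1; q0-b>q2; q1-a>q3; q1-b>q4; q2-a>q1; q2-b>q5; q3-a>q0; q3-b>q6; q4-a>q3; q4-b>q7; q5-a>q7; q5-b>q5; q6-a>q0; q6-b>q8; q7-a>q8; q7-b>q7; q8-a>q5; q8-b>q8

Build one automaton per condition and run them in lockstep. The first has 3 states tracking the count of `a`s modulo 3; the second has 3 states tracking whether and how much of `bb` has been seen. A product state is a pair (one from each), accepting exactly when both do.
        a   b  
>  q0   q1  q2 
   q1   q3  q4 
   q2   q1  q5 
   q3   q0  q6 
   q4   q3  q7 
 * q5   q7  q5 
   q6   q0  q8 
   q7   q8  q7 
   q8   q5  q8 
(> = start, * = accepting)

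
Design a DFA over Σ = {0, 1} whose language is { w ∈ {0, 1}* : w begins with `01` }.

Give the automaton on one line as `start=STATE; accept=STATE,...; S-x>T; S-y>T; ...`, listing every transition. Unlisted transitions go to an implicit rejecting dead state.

start=q0; accept=q2; q0-0>q1; q0-1>q3; q1-0>q3; q1-1>q2; q2-0>q2; q2-1>q2; q3-0>q3; q3-1>q3

Walk along `01` while the input agrees: from q0 take `0` to q1, and so on. Any deviation drops to the rejecting sink q3. Once q2 is reached the prefix is confirmed and every continuation is accepted.
        0   1  
>  q0   q1  q3 
   q1   q3  q2 
 * q2   q2  q2 
   q3   q3  q3 
(> = start, * = accepting)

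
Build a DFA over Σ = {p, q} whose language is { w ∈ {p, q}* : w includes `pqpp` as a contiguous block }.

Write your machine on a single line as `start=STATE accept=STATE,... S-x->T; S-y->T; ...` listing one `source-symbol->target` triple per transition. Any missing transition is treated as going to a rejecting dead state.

States A..D record the length of the longest prefix of `pqpp` that matches the current input suffix. Reaching E means `pqpp` has been seen, and we stay there forever. Accept from E.
With 5 states:
       p  q 
>  A   B  A 
   B   B  C 
   C   D  A 
   D   E  C 
 * E   E  E 
(> = start, * = accepting)

start=A; accept=E; A-p->B; A-q->A; B-p->B; B-q->C; C-p->D; C-q->A; D-p->E; D-q->C; E-p->E; E-q->E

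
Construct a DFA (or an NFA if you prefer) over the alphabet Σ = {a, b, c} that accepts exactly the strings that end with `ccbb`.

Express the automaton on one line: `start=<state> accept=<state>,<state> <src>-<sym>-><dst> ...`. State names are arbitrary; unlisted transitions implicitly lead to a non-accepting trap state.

start=q0 accept=q4 q0-a->q0 q0-b->q0 q0-c->q1 q1-a->q0 q1-b->q0 q1-c->q2 q2-a->q0 q2-b->q3 q2-c->q2 q3-a->q0 q3-b->q4 q3-c->q1 q4-a->q0 q4-b->q0 q4-c->q1

Let each state record the length of the longest suffix of the input read so far that is also a prefix of `ccbb`. q1 means the last symbol is `c`; q2 means the last 2 symbols are `cc`; q3 means the last 3 symbols are `ccb`; q4 means the last 4 symbols are `ccbb`. Accept only at q4, where the string currently ends in `ccbb`.
A 5-state machine:
        a   b   c  
>  q0   q0  q0  q1 
   q1   q0  q0  q2 
   q2   q0  q3  q2 
   q3   q0  q4  q1 
 * q4   q0  q0  q1 
(> = start, * = accepting)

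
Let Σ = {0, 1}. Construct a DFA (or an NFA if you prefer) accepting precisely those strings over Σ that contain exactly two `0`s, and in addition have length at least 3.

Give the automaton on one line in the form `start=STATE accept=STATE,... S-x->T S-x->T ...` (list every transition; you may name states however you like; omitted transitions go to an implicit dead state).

start=S0 accept=S6 S0-0->S1 S0-1->S2 S1-0->S3 S1-1->S4 S2-0->S4 S2-1->S2 S3-0->S5 S3-1->S6 S4-0->S6 S4-1->S4 S5-0->S5 S5-1->S5 S6-0->S5 S6-1->S6

Build one automaton per condition and run them in lockstep. The first has 4 states tracking the count of `0`s, saturating at 3; the second has 5 states tracking the input length, saturating at 4. A product state is a pair (one from each), accepting exactly when both do. Minimizing collapses redundant product states.
A 7-state machine:
        0   1  
>  S0   S1  S2 
   S1   S3  S4 
   S2   S4  S2 
   S3   S5  S6 
   S4   S6  S4 
   S5   S5  S5 
 * S6   S5  S6 
(> = start, * = accepting)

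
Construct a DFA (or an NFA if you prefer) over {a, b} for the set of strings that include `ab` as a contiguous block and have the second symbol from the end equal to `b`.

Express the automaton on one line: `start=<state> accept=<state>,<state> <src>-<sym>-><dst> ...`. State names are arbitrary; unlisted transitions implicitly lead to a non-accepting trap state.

start=s0 accept=s3,s4 s0-a->s1 s0-b->s0 s1-a->s1 s1-b->s2 s2-a->s3 s2-b->s4 s3-a->s1 s3-b->s2 s4-a->s3 s4-b->s4

Run two small machines in parallel and take their product. The first has 3 states tracking whether and how much of `ab` has been seen; the second has 7 states tracking the last 2 symbols read. A product state is a pair (one from each), accepting exactly when both do. Minimizing collapses redundant product states.
5 states suffice.
        a   b  
>  s0   s1  s0 
   s1   s1  s2 
   s2   s3  s4 
 * s3   s1  s2 
 * s4   s3  s4 
(> = start, * = accepting)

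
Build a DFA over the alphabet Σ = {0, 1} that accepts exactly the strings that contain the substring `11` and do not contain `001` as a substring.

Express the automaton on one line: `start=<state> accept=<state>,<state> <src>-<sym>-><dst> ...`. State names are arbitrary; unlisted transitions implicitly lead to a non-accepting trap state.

Run two small machines in parallel and take their product. One (3 states) tracks whether and how much of `11` has been seen; the other (4 states) tracks partial matches of the forbidden pattern `001`. Each combined state is a pair, one component from each; accept when both components accept. Equivalent product states are then merged.
With 7 states:
        0   1  
>  q0   q1  q2 
   q1   q3  q2 
   q2   q1  q4 
   q3   q3  q3 
 * q4   q5  q4 
 * q5   q6  q4 
 * q6   q6  q3 
(> = start, * = accepting)

start=q0 accept=q4,q5,q6 q0-0->q1 q0-1->q2 q1-0->q3 q1-1->q2 q2-0->q1 q2-1->q4 q3-0->q3 q3-1->q3 q4-0->q5 q4-1->q4 q5-0->q6 q5-1->q4 q6-0->q6 q6-1->q3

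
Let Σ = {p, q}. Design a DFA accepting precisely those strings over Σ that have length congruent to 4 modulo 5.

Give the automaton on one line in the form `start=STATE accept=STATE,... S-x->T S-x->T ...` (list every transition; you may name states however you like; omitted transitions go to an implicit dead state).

start=S0 accept=S4 S0-p->S1 S0-q->S1 S1-p->S2 S1-q->S2 S2-p->S3 S2-q->S3 S3-p->S4 S3-q->S4 S4-p->S0 S4-q->S0

Count input length modulo 5: every symbol advances one step around the cycle S0 → S1 → S2 → S3 → S4 → S0. Accept at S4.
5 states suffice.
        p   q  
>  S0   S1  S1 
   S1   S2  S2 
   S2   S3  S3 
   S3   S4  S4 
 * S4   S0  S0 
(> = start, * = accepting)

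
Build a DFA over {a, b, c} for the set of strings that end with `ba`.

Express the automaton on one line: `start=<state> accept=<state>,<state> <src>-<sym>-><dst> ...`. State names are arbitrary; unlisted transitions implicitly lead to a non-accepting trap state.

Let each state record the length of the longest suffix of the input read so far that is also a prefix of `ba`. S1 means the last symbol is `b`; S2 means the last 2 symbols are `ba`. Accept only at S2, where the string currently ends in `ba`.
        a   b   c  
>  S0   S0  S1  S0 
   S1   S2  S1  S0 
 * S2   S0  S1  S0 
(> = start, * = accepting)

start=S0 accept=S2 S0-a->S0 S0-b->S1 S0-c->S0 S1-a->S2 S1-b->S1 S1-c->S0 S2-a->S0 S2-b->S1 S2-c->S0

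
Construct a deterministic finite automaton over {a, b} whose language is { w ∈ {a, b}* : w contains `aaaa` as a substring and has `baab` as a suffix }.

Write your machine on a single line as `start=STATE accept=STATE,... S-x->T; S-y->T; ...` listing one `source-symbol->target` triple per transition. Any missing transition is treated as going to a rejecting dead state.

start=q0; accept=q8; q0-a->q1; q0-b->q0; q1-a->q2; q1-b->q0; q2-a->q3; q2-b->q0; q3-a->q4; q3-b->q0; q4-a->q4; q4-b->q5; q5-a->q6; q5-b->q5; q6-a->q7; q6-b->q5; q7-a->q4; q7-b->q8; q8-a->q6; q8-b->q5

Build one automaton per condition and run them in lockstep. One (5 states) tracks whether and how much of `aaaa` has been seen; the other (5 states) tracks how much of the suffix `baab` has currently been matched. Each combined state is a pair, one component from each; accept when both components accept. After merging equivalent states the machine shrinks.
With 9 states:
        a   b  
>  q0   q1  q0 
   q1   q2  q0 
   q2   q3  q0 
   q3   q4  q0 
   q4   q4  q5 
   q5   q6  q5 
   q6   q7  q5 
   q7   q4  q8 
 * q8   q6  q5 
(> = start, * = accepting)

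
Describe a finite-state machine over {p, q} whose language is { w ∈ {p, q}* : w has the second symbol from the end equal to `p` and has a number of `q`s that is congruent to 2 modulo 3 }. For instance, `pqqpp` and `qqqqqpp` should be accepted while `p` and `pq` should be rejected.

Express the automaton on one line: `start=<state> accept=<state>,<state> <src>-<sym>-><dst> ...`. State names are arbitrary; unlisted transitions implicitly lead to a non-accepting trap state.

start=s0 accept=s8,s11 s0-p->s1 s0-q->s2 s1-p->s3 s1-q->s4 s2-p->s5 s2-q->s6 s3-p->s3 s3-q->s4 s4-p->s5 s4-q->s6 s5-p->s7 s5-q->s8 s6-p->s9 s6-q->s10 s7-p->s7 s7-q->s8 s8-p->s9 s8-q->s10 s9-p->s11 s9-q->s12 s10-p->s13 s10-q->s14 s11-p->s11 s11-q->s12 s12-p->s13 s12-q->s14 s13-p->s3 s13-q->s4 s14-p->s5 s14-q->s6

Build one automaton per condition and run them in lockstep. One (7 states) tracks the last 2 symbols read; the other (3 states) tracks the count of `q`s modulo 3. Each combined state is a pair, one component from each; accept when both components accept.
A 15-state machine:
          p    q  
>  s0     s1   s2 
   s1     s3   s4 
   s2     s5   s6 
   s3     s3   s4 
   s4     s5   s6 
   s5     s7   s8 
   s6     s9  s10 
   s7     s7   s8 
 * s8     s9  s10 
   s9    s11  s12 
   s10   s13  s14 
 * s11   s11  s12 
   s12   s13  s14 
   s13    s3   s4 
   s14    s5   s6 
(> = start, * = accepting)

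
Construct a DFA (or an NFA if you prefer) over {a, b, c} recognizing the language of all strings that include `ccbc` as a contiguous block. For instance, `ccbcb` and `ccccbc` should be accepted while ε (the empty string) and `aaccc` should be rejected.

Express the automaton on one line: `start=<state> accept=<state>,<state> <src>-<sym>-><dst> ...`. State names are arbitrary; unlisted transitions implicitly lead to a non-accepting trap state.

Track how much of `ccbc` has been matched so far: state S0 is no progress, S4 is the absorbing accept state reached once `ccbc` has occurred. Intermediate states record partial matches; on a mismatch, fall back to the longest reusable overlap.
With 5 states:
        a   b   c  
>  S0   S0  S0  S1 
   S1   S0  S0  S2 
   S2   S0  S3  S2 
   S3   S0  S0  S4 
 * S4   S4  S4  S4 
(> = start, * = accepting)

start=S0 accept=S4 S0-a->S0 S0-b->S0 S0-c->S1 S1-a->S0 S1-b->S0 S1-c->S2 S2-a->S0 S2-b->S3 S2-c->S2 S3-a->S0 S3-b->S0 S3-c->S4 S4-a->S4 S4-b->S4 S4-c->S4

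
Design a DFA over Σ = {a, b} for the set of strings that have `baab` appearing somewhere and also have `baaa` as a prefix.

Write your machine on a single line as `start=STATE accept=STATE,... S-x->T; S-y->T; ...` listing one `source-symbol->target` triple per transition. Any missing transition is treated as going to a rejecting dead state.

start=S0; accept=S13; S0-a->S1; S0-b->S2; S1-a->S1; S1-b->S3; S2-a->S4; S2-b->S3; S3-a->S5; S3-b->S3; S4-a->S6; S4-b->S3; S5-a->S7; S5-b->S3; S6-a->S8; S6-b->S9; S7-a->S1; S7-b->S9; S8-a->S8; S8-b->S10; S9-a->S9; S9-b->S9; S10-a->S11; S10-b->S10; S11-a->S12; S11-b->S10; S12-a->S8; S12-b->S13; S13-a->S13; S13-b->S13

Handle the two conditions separately and then intersect. The first has 5 states tracking whether and how much of `baab` has been seen; the second has 6 states tracking whether the input so far still matches the prefix `baaa`. A product state is a pair (one from each), accepting exactly when both do.
14 states suffice.
          a    b  
>  S0     S1   S2 
   S1     S1   S3 
   S2     S4   S3 
   S3     S5   S3 
   S4     S6   S3 
   S5     S7   S3 
   S6     S8   S9 
   S7     S1   S9 
   S8     S8  S10 
   S9     S9   S9 
   S10   S11  S10 
   S11   S12  S10 
   S12    S8  S13 
 * S13   S13  S13 
(> = start, * = accepting)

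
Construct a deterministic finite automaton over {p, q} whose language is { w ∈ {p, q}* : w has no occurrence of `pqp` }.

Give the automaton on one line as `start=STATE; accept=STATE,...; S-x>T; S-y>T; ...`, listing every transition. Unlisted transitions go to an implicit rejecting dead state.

This is the complement of 'contains `pqp`'. Use the same substring-matching states — A through D holding how much of `pqp` has just been matched — but flip the accepting set: everything except the trap D accepts.
A 4-state machine:
       p  q 
>* A   B  A 
 * B   B  C 
 * C   D  A 
   D   D  D 
(> = start, * = accepting)

start=A; accept=A,B,C; A-p>B; A-q>A; B-p>B; B-q>C; C-p>D; C-q>A; D-p>D; D-q>D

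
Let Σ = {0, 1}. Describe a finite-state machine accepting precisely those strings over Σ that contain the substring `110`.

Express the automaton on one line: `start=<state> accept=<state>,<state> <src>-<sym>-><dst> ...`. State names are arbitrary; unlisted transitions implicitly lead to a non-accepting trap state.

States S0..S2 record the length of the longest prefix of `110` that matches the current input suffix. Reaching S3 means `110` has been seen, and we stay there forever. Accept from S3.
4 states suffice.
        0   1  
>  S0   S0  S1 
   S1   S0  S2 
   S2   S3  S2 
 * S3   S3  S3 
(> = start, * = accepting)

start=S0 accept=S3 S0-0->S0 S0-1->S1 S1-0->S0 S1-1->S2 S2-0->S3 S2-1->S2 S3-0->S3 S3-1->S3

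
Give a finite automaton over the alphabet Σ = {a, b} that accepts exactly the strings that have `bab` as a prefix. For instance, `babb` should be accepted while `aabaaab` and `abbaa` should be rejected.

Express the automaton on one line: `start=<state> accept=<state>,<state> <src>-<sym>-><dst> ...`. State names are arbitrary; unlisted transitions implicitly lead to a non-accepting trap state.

start=s0 accept=s3 s0-a->s4 s0-b->s1 s1-a->s2 s1-b->s4 s2-a->s4 s2-b->s3 s3-a->s3 s3-b->s3 s4-a->s4 s4-b->s4

Check the first 3 symbols one by one: s0 through s2 record how many have matched `bab` so far; any wrong symbol goes to the dead state s4. After all 3 match we enter the accepting sink s3.
A 5-state machine:
        a   b  
>  s0   s4  s1 
   s1   s2  s4 
   s2   s4  s3 
 * s3   s3  s3 
   s4   s4  s4 
(> = start, * = accepting)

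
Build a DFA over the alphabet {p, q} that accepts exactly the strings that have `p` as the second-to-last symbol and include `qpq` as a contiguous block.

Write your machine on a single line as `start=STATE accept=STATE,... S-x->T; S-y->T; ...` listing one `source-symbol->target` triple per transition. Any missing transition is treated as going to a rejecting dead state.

Build one automaton per condition and run them in lockstep. The first has 7 states tracking the last 2 symbols read; the second has 4 states tracking whether and how much of `qpq` has been seen. A product state is a pair (one from each), accepting exactly when both do.
          p    q  
>  S0     S1   S2 
   S1     S3   S4 
   S2     S5   S6 
   S3     S3   S4 
   S4     S5   S6 
   S5     S3   S7 
   S6     S5   S6 
 * S7     S8   S9 
   S8    S10   S7 
   S9     S8   S9 
 * S10   S10   S7 
(> = start, * = accepting)

start=S0; accept=S7,S10; S0-p->S1; S0-q->S2; S1-p->S3; S1-q->S4; S2-p->S5; S2-q->S6; S3-p->S3; S3-q->S4; S4-p->S5; S4-q->S6; S5-p->S3; S5-q->S7; S6-p->S5; S6-q->S6; S7-p->S8; S7-q->S9; S8-p->S10; S8-q->S7; S9-p->S8; S9-q->S9; S10-p->S10; S10-q->S7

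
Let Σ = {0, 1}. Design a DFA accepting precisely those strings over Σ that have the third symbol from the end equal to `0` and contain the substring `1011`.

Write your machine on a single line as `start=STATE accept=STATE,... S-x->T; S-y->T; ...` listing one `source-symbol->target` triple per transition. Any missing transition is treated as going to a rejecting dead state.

Run two small machines in parallel and take their product. The first has 15 states tracking the last 3 symbols read; the second has 5 states tracking whether and how much of `1011` has been seen. A product state is a pair (one from each), accepting exactly when both do. Equivalent product states are then merged.
A 12-state machine:
          0    1  
>  S0     S0   S1 
   S1     S2   S1 
   S2     S0   S3 
   S3     S2   S4 
 * S4     S5   S6 
   S5     S7   S8 
   S6     S5   S6 
   S7     S9  S10 
   S8    S11   S4 
 * S9     S9  S10 
 * S10   S11   S4 
 * S11    S7   S8 
(> = start, * = accepting)

start=S0; accept=S4,S9,S10,S11; S0-0->S0; S0-1->S1; S1-0->S2; S1-1->S1; S2-0->S0; S2-1->S3; S3-0->S2; S3-1->S4; S4-0->S5; S4-1->S6; S5-0->S7; S5-1->S8; S6-0->S5; S6-1->S6; S7-0->S9; S7-1->S10; S8-0->S11; S8-1->S4; S9-0->S9; S9-1->S10; S10-0->S11; S10-1->S4; S11-0->S7; S11-1->S8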